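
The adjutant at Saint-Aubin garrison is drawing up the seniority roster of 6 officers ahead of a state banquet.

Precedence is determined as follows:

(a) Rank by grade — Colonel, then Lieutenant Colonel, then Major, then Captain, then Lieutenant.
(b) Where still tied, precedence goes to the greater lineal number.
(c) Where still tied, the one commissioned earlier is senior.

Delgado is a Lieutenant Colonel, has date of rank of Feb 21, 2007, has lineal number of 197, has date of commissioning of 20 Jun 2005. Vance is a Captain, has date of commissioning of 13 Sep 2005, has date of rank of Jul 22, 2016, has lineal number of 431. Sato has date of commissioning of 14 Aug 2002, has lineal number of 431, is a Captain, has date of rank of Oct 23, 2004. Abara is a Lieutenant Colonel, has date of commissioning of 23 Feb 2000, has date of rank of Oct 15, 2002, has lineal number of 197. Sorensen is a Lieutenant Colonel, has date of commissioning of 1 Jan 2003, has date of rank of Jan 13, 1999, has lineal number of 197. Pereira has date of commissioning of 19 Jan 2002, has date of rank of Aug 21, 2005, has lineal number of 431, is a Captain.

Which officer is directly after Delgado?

Pereira

By grade: Abara, Sorensen and Delgado (Lieutenant Colonel); then Pereira, Sato and Vance (Captain).
Abara, Sorensen and Delgado all have lineal number 197, so the next rule applies.
Among Abara, Sorensen and Delgado, by date of commissioning (earlier first): Abara (23 Feb 2000) before Sorensen (1 Jan 2003) before Delgado (20 Jun 2005).
Pereira, Sato and Vance all have lineal number 431, so the next rule applies.
Among Pereira, Sato and Vance, by date of commissioning (earlier first): Pereira (19 Jan 2002) before Sato (14 Aug 2002) before Vance (13 Sep 2005).
Order: Abara, Sorensen, Delgado, Pereira, Sato, Vance.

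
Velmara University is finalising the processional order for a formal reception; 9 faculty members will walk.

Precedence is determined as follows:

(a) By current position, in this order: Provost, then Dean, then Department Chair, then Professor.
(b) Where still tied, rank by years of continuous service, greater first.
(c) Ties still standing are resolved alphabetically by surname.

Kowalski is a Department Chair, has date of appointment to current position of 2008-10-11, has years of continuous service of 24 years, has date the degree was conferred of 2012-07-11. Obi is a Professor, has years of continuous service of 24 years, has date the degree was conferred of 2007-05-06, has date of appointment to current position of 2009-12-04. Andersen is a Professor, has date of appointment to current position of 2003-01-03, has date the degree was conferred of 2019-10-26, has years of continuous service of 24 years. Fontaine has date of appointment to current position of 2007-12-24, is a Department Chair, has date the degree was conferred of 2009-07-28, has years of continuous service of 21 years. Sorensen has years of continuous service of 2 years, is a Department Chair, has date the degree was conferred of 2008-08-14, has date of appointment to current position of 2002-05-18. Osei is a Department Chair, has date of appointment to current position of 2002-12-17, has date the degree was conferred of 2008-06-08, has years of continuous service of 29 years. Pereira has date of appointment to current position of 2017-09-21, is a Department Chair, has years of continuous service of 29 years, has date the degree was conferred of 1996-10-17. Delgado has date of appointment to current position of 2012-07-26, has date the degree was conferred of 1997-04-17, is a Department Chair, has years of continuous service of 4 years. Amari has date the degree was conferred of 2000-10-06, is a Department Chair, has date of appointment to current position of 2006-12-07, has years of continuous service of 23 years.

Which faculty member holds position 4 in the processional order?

Amari

By current position: Osei, Pereira, Kowalski, Amari, Fontaine, Delgado and Sorensen (Department Chair); then Andersen and Obi (Professor).
Among Osei, Pereira, Kowalski, Amari, Fontaine, Delgado and Sorensen, by years of continuous service (higher first): Osei and Pereira (29 years) before Kowalski (24 years) before Amari (23 years) before Fontaine (21 years) before Delgado (4 years) before Sorensen (2 years).
Among Osei and Pereira, alphabetically by surname: Osei before Pereira.
Andersen and Obi both have years of continuous service 24 years, so the next rule applies.
Among Andersen and Obi, alphabetically by surname: Andersen before Obi.
Order: Osei, Pereira, Kowalski, Amari, Fontaine, Delgado, Sorensen, Andersen, Obi.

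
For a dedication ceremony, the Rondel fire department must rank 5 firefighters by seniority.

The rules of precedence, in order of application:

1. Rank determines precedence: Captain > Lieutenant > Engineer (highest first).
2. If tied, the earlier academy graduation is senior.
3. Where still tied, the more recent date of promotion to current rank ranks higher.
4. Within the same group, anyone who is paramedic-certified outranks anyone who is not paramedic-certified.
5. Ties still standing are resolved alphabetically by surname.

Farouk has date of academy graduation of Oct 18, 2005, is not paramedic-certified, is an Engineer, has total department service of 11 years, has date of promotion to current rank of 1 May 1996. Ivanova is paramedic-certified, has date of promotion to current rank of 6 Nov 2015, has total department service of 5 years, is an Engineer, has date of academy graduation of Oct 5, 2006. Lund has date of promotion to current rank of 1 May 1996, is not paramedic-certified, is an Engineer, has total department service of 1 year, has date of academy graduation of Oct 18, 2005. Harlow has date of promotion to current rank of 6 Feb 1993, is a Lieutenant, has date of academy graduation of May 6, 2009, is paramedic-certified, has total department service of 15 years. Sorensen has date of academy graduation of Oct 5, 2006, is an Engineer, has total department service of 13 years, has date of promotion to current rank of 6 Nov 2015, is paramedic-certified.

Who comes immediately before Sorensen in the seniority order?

By rank: Harlow (Lieutenant); then Farouk, Lund, Ivanova and Sorensen (Engineer).
Among Farouk, Lund, Ivanova and Sorensen, by date of academy graduation (earlier first): Farouk and Lund (Oct 18, 2005) before Ivanova and Sorensen (Oct 5, 2006).
Farouk and Lund both have date of promotion to current rank 1 May 1996, so the next rule applies.
Farouk and Lund are each not paramedic-certified, so the next rule applies.
Among Farouk and Lund, alphabetically by surname: Farouk before Lund.
Ivanova and Sorensen both have date of promotion to current rank 6 Nov 2015, so the next rule applies.
Ivanova and Sorensen are each paramedic-certified, so the next rule applies.
Among Ivanova and Sorensen, alphabetically by surname: Ivanova before Sorensen.
Order: Harlow, Farouk, Lund, Ivanova, Sorensen.

Ivanova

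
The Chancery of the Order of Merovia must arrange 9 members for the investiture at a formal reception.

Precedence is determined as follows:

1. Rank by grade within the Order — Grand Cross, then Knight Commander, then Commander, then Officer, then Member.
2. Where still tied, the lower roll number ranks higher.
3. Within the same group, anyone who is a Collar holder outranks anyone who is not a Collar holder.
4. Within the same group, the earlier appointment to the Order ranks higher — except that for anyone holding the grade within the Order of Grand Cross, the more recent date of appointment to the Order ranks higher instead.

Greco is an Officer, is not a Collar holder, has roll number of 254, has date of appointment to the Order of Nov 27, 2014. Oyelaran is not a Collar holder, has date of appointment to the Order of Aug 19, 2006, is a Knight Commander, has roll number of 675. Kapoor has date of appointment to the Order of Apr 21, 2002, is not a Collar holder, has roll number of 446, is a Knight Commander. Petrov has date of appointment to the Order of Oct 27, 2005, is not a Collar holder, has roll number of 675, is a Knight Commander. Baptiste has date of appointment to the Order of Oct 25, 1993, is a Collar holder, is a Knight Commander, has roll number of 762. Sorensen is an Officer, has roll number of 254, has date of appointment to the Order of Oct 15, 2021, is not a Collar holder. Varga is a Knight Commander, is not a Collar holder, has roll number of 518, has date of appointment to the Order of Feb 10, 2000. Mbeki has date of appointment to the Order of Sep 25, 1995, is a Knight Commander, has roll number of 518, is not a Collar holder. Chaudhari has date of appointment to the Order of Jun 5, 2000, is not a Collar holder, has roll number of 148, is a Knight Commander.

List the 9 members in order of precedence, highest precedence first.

By grade within the Order: Chaudhari, Kapoor, Mbeki, Varga, Petrov, Oyelaran and Baptiste (Knight Commander); then Greco and Sorensen (Officer).
Among Chaudhari, Kapoor, Mbeki, Varga, Petrov, Oyelaran and Baptiste, by roll number (lower first): Chaudhari (148) before Kapoor (446) before Mbeki and Varga (518) before Petrov and Oyelaran (675) before Baptiste (762).
Mbeki and Varga are each not a Collar holder, so the next rule applies.
Among Mbeki and Varga, by date of appointment to the Order (earlier first): Mbeki (Sep 25, 1995) before Varga (Feb 10, 2000).
Petrov and Oyelaran are each not a Collar holder, so the next rule applies.
Among Petrov and Oyelaran, by date of appointment to the Order (earlier first): Petrov (Oct 27, 2005) before Oyelaran (Aug 19, 2006).
Greco and Sorensen both have roll number 254, so the next rule applies.
Greco and Sorensen are each not a Collar holder, so the next rule applies.
Among Greco and Sorensen, by date of appointment to the Order (earlier first): Greco (Nov 27, 2014) before Sorensen (Oct 15, 2021).
Full order: Chaudhari, Kapoor, Mbeki, Varga, Petrov, Oyelaran, Baptiste, Greco, Sorensen.

Chaudhari, Kapoor, Mbeki, Varga, Petrov, Oyelaran, Baptiste, Greco, Sorensen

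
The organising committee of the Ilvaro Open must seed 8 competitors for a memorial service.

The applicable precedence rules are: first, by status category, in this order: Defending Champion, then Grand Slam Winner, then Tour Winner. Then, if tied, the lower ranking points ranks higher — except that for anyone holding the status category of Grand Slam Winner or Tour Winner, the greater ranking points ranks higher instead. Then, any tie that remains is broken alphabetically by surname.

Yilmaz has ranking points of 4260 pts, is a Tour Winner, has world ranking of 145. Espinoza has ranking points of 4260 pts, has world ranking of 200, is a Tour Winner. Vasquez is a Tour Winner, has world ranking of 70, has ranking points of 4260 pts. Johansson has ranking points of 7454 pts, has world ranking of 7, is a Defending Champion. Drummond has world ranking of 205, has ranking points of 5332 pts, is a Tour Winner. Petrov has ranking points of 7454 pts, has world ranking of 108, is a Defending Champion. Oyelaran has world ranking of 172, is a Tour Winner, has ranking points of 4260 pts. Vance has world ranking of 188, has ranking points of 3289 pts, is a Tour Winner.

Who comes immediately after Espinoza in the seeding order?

Oyelaran

By status category: Johansson and Petrov (Defending Champion); then Drummond, Espinoza, Oyelaran, Vasquez, Yilmaz and Vance (Tour Winner).
Johansson and Petrov both have ranking points 7454 pts, so the next rule applies.
Among Johansson and Petrov, alphabetically by surname: Johansson before Petrov.
Among Drummond, Espinoza, Oyelaran, Vasquez, Yilmaz and Vance, by ranking points (higher first) (reversed rule for this group): Drummond (5332 pts) before Espinoza, Oyelaran, Vasquez and Yilmaz (4260 pts) before Vance (3289 pts).
Among Espinoza, Oyelaran, Vasquez and Yilmaz, alphabetically by surname: Espinoza before Oyelaran before Vasquez before Yilmaz.
Order: Johansson, Petrov, Drummond, Espinoza, Oyelaran, Vasquez, Yilmaz, Vance.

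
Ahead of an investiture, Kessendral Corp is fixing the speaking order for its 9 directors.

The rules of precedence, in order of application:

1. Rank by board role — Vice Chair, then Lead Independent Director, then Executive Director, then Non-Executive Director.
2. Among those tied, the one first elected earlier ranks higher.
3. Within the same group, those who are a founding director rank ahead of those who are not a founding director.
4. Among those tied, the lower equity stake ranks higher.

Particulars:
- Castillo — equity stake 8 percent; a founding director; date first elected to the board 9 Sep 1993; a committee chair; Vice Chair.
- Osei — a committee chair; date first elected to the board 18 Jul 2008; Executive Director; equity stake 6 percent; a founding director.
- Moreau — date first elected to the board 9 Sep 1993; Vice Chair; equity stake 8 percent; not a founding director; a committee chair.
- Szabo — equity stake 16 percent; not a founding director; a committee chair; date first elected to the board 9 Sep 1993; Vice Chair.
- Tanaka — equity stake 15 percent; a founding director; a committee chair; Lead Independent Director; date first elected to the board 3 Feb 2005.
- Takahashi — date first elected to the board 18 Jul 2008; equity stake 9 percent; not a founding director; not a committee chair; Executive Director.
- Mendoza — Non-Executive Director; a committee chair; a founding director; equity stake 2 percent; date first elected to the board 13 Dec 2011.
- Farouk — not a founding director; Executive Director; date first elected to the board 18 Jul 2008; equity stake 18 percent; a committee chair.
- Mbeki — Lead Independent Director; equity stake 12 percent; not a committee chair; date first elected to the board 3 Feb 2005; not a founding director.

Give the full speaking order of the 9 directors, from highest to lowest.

By board role: Castillo, Moreau and Szabo (Vice Chair); then Tanaka and Mbeki (Lead Independent Director); then Osei, Takahashi and Farouk (Executive Director); then Mendoza (Non-Executive Director).
Castillo, Moreau and Szabo all have date first elected to the board 9 Sep 1993, so the next rule applies.
Among Castillo, Moreau and Szabo, a founding director before not a founding director: Castillo (a founding director) before Moreau and Szabo (not a founding director).
Among Moreau and Szabo, by equity stake (lower first): Moreau (8 percent) before Szabo (16 percent).
Tanaka and Mbeki both have date first elected to the board 3 Feb 2005, so the next rule applies.
Among Tanaka and Mbeki, a founding director before not a founding director: Tanaka (a founding director) before Mbeki (not a founding director).
Osei, Takahashi and Farouk all have date first elected to the board 18 Jul 2008, so the next rule applies.
Among Osei, Takahashi and Farouk, a founding director before not a founding director: Osei (a founding director) before Takahashi and Farouk (not a founding director).
Among Takahashi and Farouk, by equity stake (lower first): Takahashi (9 percent) before Farouk (18 percent).
Full order: Castillo, Moreau, Szabo, Tanaka, Mbeki, Osei, Takahashi, Farouk, Mendoza.

Castillo, Moreau, Szabo, Tanaka, Mbeki, Osei, Takahashi, Farouk, Mendoza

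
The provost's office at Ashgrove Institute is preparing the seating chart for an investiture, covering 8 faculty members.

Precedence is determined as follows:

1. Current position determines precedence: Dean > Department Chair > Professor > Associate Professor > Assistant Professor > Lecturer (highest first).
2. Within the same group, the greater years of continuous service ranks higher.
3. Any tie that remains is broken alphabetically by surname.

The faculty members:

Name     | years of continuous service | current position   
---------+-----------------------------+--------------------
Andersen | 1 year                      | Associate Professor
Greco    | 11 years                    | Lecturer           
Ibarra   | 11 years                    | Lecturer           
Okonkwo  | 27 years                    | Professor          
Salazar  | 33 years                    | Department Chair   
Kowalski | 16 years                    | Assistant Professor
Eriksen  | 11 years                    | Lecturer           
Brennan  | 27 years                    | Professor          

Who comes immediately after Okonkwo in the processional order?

Andersen

By current position: Salazar (Department Chair); then Brennan and Okonkwo (Professor); then Andersen (Associate Professor); then Kowalski (Assistant Professor); then Eriksen, Greco and Ibarra (Lecturer).
Brennan and Okonkwo both have years of continuous service 27 years, so the next rule applies.
Among Brennan and Okonkwo, alphabetically by surname: Brennan before Okonkwo.
Eriksen, Greco and Ibarra all have years of continuous service 11 years, so the next rule applies.
Among Eriksen, Greco and Ibarra, alphabetically by surname: Eriksen before Greco before Ibarra.
Order: Salazar, Brennan, Okonkwo, Andersen, Kowalski, Eriksen, Greco, Ibarra.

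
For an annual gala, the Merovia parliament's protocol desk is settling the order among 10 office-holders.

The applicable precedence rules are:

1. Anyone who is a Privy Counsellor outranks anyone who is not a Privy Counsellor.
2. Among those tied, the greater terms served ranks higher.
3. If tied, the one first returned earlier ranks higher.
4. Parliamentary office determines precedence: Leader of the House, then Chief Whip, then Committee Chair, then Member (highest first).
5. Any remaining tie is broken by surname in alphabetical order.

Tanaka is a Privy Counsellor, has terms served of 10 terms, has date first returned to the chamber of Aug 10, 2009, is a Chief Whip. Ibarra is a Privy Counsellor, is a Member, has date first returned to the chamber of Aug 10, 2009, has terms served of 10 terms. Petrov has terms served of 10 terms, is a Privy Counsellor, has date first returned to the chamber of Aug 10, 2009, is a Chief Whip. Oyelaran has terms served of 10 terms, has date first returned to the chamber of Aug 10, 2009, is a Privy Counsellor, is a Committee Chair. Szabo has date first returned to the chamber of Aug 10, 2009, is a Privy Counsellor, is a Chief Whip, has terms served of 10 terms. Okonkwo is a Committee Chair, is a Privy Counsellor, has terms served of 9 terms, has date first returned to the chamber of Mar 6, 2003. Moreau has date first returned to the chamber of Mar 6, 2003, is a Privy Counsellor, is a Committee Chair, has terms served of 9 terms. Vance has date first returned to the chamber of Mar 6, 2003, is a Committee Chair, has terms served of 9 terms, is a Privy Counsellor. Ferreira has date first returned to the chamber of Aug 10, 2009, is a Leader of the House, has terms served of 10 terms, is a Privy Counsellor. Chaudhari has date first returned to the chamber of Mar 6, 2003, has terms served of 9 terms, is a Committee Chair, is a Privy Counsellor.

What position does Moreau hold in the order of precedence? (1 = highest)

By the first rule: Ferreira, Petrov, Szabo, Tanaka, Oyelaran, Ibarra, Chaudhari, Moreau, Okonkwo and Vance (each a Privy Counsellor).
Among Ferreira, Petrov, Szabo, Tanaka, Oyelaran, Ibarra, Chaudhari, Moreau, Okonkwo and Vance, by terms served (higher first): Ferreira, Petrov, Szabo, Tanaka, Oyelaran and Ibarra (10 terms) before Chaudhari, Moreau, Okonkwo and Vance (9 terms).
Ferreira, Petrov, Szabo, Tanaka, Oyelaran and Ibarra all have date first returned to the chamber Aug 10, 2009, so the next rule applies.
Among Ferreira, Petrov, Szabo, Tanaka, Oyelaran and Ibarra, by parliamentary office: Ferreira (Leader of the House) before Petrov, Szabo and Tanaka (Chief Whip) before Oyelaran (Committee Chair) before Ibarra (Member).
Among Petrov, Szabo and Tanaka, alphabetically by surname: Petrov before Szabo before Tanaka.
Chaudhari, Moreau, Okonkwo and Vance all have date first returned to the chamber Mar 6, 2003, so the next rule applies.
Chaudhari, Moreau, Okonkwo and Vance are each Committee Chair, so the next rule applies.
Among Chaudhari, Moreau, Okonkwo and Vance, alphabetically by surname: Chaudhari before Moreau before Okonkwo before Vance.
Order: Ferreira, Petrov, Szabo, Tanaka, Oyelaran, Ibarra, Chaudhari, Moreau, Okonkwo, Vance. So position 8.

8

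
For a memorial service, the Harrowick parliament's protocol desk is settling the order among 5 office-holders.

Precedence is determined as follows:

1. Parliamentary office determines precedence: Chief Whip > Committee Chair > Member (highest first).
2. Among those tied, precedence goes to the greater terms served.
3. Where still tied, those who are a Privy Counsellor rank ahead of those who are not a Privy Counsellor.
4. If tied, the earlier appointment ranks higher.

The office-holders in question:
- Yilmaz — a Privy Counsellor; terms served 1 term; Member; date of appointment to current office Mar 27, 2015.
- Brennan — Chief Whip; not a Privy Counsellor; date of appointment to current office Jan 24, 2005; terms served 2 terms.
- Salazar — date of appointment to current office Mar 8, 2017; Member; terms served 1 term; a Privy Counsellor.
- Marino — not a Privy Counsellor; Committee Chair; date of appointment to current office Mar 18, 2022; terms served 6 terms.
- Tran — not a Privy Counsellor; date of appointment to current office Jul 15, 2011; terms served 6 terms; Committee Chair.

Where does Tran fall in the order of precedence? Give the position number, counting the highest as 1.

2

By parliamentary office: Brennan (Chief Whip); then Tran and Marino (Committee Chair); then Yilmaz and Salazar (Member).
Tran and Marino both have terms served 6 terms, so the next rule applies.
Tran and Marino are each not a Privy Counsellor, so the next rule applies.
Among Tran and Marino, by date of appointment to current office (earlier first): Tran (Jul 15, 2011) before Marino (Mar 18, 2022).
Yilmaz and Salazar both have terms served 1 term, so the next rule applies.
Yilmaz and Salazar are each a Privy Counsellor, so the next rule applies.
Among Yilmaz and Salazar, by date of appointment to current office (earlier first): Yilmaz (Mar 27, 2015) before Salazar (Mar 8, 2017).
Order: Brennan, Tran, Marino, Yilmaz, Salazar. So position 2.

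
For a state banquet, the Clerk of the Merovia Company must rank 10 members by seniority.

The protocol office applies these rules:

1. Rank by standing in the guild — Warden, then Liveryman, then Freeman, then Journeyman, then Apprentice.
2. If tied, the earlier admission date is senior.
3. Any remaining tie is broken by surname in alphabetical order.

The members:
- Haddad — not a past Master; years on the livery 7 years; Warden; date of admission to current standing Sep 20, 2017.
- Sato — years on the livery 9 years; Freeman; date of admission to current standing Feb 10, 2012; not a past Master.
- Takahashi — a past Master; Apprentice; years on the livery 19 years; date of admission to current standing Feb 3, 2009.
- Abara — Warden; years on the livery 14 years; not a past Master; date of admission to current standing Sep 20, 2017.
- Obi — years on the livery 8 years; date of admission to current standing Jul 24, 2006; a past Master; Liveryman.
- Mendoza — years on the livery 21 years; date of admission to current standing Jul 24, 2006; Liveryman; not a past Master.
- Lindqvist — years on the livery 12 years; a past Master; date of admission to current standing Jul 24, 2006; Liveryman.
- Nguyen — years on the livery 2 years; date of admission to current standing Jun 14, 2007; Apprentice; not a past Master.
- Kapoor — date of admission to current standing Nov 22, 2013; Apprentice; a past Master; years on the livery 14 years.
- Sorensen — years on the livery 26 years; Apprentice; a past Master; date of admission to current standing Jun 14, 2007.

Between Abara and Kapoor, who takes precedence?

By standing in the guild: Abara and Haddad (Warden); then Lindqvist, Mendoza and Obi (Liveryman); then Sato (Freeman); then Nguyen, Sorensen, Takahashi and Kapoor (Apprentice).
Abara and Haddad both have date of admission to current standing Sep 20, 2017, so the next rule applies.
Among Abara and Haddad, alphabetically by surname: Abara before Haddad.
Lindqvist, Mendoza and Obi all have date of admission to current standing Jul 24, 2006, so the next rule applies.
Among Lindqvist, Mendoza and Obi, alphabetically by surname: Lindqvist before Mendoza before Obi.
Among Nguyen, Sorensen, Takahashi and Kapoor, by date of admission to current standing (earlier first): Nguyen and Sorensen (Jun 14, 2007) before Takahashi (Feb 3, 2009) before Kapoor (Nov 22, 2013).
Among Nguyen and Sorensen, alphabetically by surname: Nguyen before Sorensen.
So Abara takes precedence.

Abara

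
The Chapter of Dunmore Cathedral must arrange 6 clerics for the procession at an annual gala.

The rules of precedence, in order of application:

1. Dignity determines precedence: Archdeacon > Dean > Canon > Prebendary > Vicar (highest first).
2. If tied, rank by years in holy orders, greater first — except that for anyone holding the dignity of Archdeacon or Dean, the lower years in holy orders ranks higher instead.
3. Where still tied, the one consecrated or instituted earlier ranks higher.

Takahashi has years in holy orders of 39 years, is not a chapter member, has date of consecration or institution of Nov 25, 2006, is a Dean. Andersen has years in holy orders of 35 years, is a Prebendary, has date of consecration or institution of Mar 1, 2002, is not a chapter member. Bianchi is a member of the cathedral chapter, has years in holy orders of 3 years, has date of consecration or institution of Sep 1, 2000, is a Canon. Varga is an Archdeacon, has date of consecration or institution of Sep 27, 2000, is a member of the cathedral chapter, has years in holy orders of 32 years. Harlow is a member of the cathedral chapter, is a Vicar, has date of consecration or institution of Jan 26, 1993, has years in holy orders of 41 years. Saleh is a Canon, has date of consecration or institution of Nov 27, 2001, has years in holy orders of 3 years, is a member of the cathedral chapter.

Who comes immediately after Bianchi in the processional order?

Saleh

By dignity: Varga (Archdeacon); then Takahashi (Dean); then Bianchi and Saleh (Canon); then Andersen (Prebendary); then Harlow (Vicar).
Bianchi and Saleh both have years in holy orders 3 years, so the next rule applies.
Among Bianchi and Saleh, by date of consecration or institution (earlier first): Bianchi (Sep 1, 2000) before Saleh (Nov 27, 2001).
Order: Varga, Takahashi, Bianchi, Saleh, Andersen, Harlow.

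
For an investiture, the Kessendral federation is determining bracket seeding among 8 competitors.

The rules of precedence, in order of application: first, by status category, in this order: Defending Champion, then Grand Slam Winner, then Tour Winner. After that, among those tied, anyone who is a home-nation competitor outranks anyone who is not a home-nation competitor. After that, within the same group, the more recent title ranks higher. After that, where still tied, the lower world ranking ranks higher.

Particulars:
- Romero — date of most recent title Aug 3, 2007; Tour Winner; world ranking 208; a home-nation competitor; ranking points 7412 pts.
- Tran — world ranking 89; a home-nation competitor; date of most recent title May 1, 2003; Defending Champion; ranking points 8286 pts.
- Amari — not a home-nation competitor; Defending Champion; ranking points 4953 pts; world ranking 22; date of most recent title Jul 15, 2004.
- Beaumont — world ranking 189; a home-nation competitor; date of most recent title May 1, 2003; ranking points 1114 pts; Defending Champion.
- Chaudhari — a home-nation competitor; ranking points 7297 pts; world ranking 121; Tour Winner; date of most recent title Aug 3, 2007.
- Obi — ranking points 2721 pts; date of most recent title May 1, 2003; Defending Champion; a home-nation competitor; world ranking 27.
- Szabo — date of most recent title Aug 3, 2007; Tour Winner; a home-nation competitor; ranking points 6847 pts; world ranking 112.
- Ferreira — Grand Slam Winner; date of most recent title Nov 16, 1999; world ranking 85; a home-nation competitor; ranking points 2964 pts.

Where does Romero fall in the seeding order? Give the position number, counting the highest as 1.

By status category: Obi, Tran, Beaumont and Amari (Defending Champion); then Ferreira (Grand Slam Winner); then Szabo, Chaudhari and Romero (Tour Winner).
Among Obi, Tran, Beaumont and Amari, a home-nation competitor before not a home-nation competitor: Obi, Tran and Beaumont (a home-nation competitor) before Amari (not a home-nation competitor).
Obi, Tran and Beaumont all have date of most recent title May 1, 2003, so the next rule applies.
Among Obi, Tran and Beaumont, by world ranking (lower first): Obi (27) before Tran (89) before Beaumont (189).
Szabo, Chaudhari and Romero are each a home-nation competitor, so the next rule applies.
Szabo, Chaudhari and Romero all have date of most recent title Aug 3, 2007, so the next rule applies.
Among Szabo, Chaudhari and Romero, by world ranking (lower first): Szabo (112) before Chaudhari (121) before Romero (208).
Order: Obi, Tran, Beaumont, Amari, Ferreira, Szabo, Chaudhari, Romero. So position 8.

8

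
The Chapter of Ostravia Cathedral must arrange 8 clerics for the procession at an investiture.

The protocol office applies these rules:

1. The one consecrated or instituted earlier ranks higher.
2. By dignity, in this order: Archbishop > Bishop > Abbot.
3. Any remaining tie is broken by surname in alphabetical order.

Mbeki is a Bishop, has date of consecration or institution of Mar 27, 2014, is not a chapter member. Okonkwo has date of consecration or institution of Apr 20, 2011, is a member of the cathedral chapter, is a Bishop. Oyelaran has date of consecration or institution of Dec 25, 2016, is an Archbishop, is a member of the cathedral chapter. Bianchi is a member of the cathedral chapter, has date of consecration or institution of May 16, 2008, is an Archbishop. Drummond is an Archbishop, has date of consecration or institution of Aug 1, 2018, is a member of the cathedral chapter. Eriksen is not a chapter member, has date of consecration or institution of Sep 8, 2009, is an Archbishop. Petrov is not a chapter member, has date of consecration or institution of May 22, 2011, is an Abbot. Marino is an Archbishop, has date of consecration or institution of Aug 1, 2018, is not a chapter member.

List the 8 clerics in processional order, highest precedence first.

By date of consecration or institution (earlier first): Bianchi (May 16, 2008); then Eriksen (Sep 8, 2009); then Okonkwo (Apr 20, 2011); then Petrov (May 22, 2011); then Mbeki (Mar 27, 2014); then Oyelaran (Dec 25, 2016); then Drummond and Marino (both Aug 1, 2018).
Drummond and Marino are each Archbishop, so the next rule applies.
Among Drummond and Marino, alphabetically by surname: Drummond before Marino.
Full order: Bianchi, Eriksen, Okonkwo, Petrov, Mbeki, Oyelaran, Drummond, Marino.

Bianchi, Eriksen, Okonkwo, Petrov, Mbeki, Oyelaran, Drummond, Marino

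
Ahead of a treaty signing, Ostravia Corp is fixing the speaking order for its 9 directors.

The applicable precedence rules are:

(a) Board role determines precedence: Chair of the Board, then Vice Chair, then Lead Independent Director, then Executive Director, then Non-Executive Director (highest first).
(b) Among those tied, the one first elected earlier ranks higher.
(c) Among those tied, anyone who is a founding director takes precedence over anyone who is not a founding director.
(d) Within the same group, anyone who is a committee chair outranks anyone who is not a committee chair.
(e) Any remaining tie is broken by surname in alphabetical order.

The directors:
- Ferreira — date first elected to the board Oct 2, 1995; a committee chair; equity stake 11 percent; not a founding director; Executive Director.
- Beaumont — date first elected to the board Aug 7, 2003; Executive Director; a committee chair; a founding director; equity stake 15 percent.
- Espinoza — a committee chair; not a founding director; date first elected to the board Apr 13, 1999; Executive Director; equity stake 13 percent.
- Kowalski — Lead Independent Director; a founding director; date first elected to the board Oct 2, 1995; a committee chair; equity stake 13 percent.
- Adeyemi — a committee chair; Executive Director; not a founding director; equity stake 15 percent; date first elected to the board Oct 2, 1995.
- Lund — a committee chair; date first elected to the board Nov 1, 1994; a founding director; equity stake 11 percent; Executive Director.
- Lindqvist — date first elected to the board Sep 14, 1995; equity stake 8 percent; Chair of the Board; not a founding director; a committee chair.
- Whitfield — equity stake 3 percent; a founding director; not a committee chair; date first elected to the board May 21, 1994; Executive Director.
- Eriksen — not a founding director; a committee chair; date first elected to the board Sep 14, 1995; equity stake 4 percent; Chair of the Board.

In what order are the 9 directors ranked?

By board role: Eriksen and Lindqvist (Chair of the Board); then Kowalski (Lead Independent Director); then Whitfield, Lund, Adeyemi, Ferreira, Espinoza and Beaumont (Executive Director).
Eriksen and Lindqvist both have date first elected to the board Sep 14, 1995, so the next rule applies.
Eriksen and Lindqvist are each not a founding director, so the next rule applies.
Eriksen and Lindqvist are each a committee chair, so the next rule applies.
Among Eriksen and Lindqvist, alphabetically by surname: Eriksen before Lindqvist.
Among Whitfield, Lund, Adeyemi, Ferreira, Espinoza and Beaumont, by date first elected to the board (earlier first): Whitfield (May 21, 1994) before Lund (Nov 1, 1994) before Adeyemi and Ferreira (Oct 2, 1995) before Espinoza (Apr 13, 1999) before Beaumont (Aug 7, 2003).
Adeyemi and Ferreira are each not a founding director, so the next rule applies.
Adeyemi and Ferreira are each a committee chair, so the next rule applies.
Among Adeyemi and Ferreira, alphabetically by surname: Adeyemi before Ferreira.
Full order: Eriksen, Lindqvist, Kowalski, Whitfield, Lund, Adeyemi, Ferreira, Espinoza, Beaumont.

Eriksen, Lindqvist, Kowalski, Whitfield, Lund, Adeyemi, Ferreira, Espinoza, Beaumont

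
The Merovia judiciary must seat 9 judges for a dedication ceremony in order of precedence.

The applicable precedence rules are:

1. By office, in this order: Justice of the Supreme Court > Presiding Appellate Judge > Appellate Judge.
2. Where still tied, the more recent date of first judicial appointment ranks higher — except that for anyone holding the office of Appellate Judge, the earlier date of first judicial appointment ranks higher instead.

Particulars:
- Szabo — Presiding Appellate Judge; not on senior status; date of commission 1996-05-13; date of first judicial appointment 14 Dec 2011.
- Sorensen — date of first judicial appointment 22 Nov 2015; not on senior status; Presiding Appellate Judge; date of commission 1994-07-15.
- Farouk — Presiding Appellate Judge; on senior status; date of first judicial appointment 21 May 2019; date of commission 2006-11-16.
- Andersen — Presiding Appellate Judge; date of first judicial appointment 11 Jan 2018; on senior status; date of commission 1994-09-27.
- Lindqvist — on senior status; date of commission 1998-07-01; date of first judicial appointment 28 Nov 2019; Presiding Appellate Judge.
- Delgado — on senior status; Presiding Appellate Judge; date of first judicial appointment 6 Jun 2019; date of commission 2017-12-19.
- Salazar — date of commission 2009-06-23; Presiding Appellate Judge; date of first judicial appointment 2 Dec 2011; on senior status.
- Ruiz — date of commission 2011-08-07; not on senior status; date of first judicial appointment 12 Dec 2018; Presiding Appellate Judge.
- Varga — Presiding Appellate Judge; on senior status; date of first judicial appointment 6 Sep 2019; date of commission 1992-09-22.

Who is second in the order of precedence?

By office: Lindqvist, Varga, Delgado, Farouk, Ruiz, Andersen, Sorensen, Szabo and Salazar (Presiding Appellate Judge).
Among Lindqvist, Varga, Delgado, Farouk, Ruiz, Andersen, Sorensen, Szabo and Salazar, by date of first judicial appointment (later first): Lindqvist (28 Nov 2019) before Varga (6 Sep 2019) before Delgado (6 Jun 2019) before Farouk (21 May 2019) before Ruiz (12 Dec 2018) before Andersen (11 Jan 2018) before Sorensen (22 Nov 2015) before Szabo (14 Dec 2011) before Salazar (2 Dec 2011).
Order: Lindqvist, Varga, Delgado, Farouk, Ruiz, Andersen, Sorensen, Szabo, Salazar.

Varga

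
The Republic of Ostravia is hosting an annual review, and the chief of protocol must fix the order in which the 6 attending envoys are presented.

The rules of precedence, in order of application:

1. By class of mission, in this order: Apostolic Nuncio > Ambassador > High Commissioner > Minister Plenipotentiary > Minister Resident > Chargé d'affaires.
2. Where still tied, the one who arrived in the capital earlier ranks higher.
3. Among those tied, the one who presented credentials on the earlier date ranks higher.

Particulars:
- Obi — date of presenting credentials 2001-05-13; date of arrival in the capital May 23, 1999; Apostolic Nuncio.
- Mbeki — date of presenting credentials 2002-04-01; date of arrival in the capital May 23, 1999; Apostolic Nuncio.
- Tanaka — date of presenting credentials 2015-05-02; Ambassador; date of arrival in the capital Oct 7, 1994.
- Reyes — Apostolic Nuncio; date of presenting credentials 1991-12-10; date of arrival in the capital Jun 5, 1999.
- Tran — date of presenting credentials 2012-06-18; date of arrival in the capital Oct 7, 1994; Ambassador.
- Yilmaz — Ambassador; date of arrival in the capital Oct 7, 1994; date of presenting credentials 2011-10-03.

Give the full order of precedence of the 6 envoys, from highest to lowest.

Obi, Mbeki, Reyes, Yilmaz, Tran, Tanaka

By class of mission: Obi, Mbeki and Reyes (Apostolic Nuncio); then Yilmaz, Tran and Tanaka (Ambassador).
Among Obi, Mbeki and Reyes, by date of arrival in the capital (earlier first): Obi and Mbeki (May 23, 1999) before Reyes (Jun 5, 1999).
Among Obi and Mbeki, by date of presenting credentials (earlier first): Obi (2001-05-13) before Mbeki (2002-04-01).
Yilmaz, Tran and Tanaka all have date of arrival in the capital Oct 7, 1994, so the next rule applies.
Among Yilmaz, Tran and Tanaka, by date of presenting credentials (earlier first): Yilmaz (2011-10-03) before Tran (2012-06-18) before Tanaka (2015-05-02).
Full order: Obi, Mbeki, Reyes, Yilmaz, Tran, Tanaka.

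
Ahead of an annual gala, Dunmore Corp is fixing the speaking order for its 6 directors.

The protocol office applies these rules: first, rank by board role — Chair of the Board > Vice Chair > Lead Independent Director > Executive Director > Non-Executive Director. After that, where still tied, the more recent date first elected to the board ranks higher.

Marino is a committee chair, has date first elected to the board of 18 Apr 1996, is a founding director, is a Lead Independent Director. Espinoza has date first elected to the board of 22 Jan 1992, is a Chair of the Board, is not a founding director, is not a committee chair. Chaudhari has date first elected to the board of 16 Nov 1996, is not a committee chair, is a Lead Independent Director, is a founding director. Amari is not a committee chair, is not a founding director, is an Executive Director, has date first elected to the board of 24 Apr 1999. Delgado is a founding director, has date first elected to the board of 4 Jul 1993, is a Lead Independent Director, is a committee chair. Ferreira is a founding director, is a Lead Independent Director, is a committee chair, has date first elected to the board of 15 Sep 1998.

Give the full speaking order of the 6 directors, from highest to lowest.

By board role: Espinoza (Chair of the Board); then Ferreira, Chaudhari, Marino and Delgado (Lead Independent Director); then Amari (Executive Director).
Among Ferreira, Chaudhari, Marino and Delgado, by date first elected to the board (later first): Ferreira (15 Sep 1998) before Chaudhari (16 Nov 1996) before Marino (18 Apr 1996) before Delgado (4 Jul 1993).
Full order: Espinoza, Ferreira, Chaudhari, Marino, Delgado, Amari.

Espinoza, Ferreira, Chaudhari, Marino, Delgado, Amari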